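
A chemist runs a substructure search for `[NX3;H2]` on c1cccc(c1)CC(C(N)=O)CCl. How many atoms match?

1

The query [NX3;H2] means: aliphatic N with 3 total connections, two of them H — an -NH2 nitrogen (amine or amide).
Check the 13 heavy atoms by environment: 2× C (H2, X4) → no; 1× C (H1, X4) → no; 1× c (aromatic, H0, X3) → no; 5× c (aromatic, H1, X3) → no; 1× Cl (H0, X1) → no; 1× C (H0, X3) → no; 1× O (H0, X1) → no; 1× N (H2, X3) → match.
That gives 1 matching atom.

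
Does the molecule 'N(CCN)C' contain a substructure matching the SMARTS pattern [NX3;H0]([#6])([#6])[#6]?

The pattern [NX3;H0]([#6])([#6])[#6] describes a trivalent nitrogen with no H, bonded to three carbons — a tertiary amine.
The closest candidate here is an N-methylamino group (-NHCH3), but the nitrogen still has one H (H1), not H0. No other fragment satisfies the full query, so there is no match.

No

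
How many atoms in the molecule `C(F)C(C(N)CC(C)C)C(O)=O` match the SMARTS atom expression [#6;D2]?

2

The query [#6;D2] means: any carbon bonded to exactly two heavy atoms.
Check the 12 heavy atoms by environment: 2× C (D2) → match; 4× C (D3) → no; 1× F (D1) → no; 2× C (D1) → no; 2× O (D1) → no; 1× N (D1) → no.
That gives 2 matching atoms.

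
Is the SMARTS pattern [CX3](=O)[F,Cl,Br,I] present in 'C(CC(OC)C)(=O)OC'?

No

The pattern [CX3](=O)[F,Cl,Br,I] describes a carbonyl carbon bonded to a halogen — an acyl halide.
The closest candidate here is a methyl-ester group (-C(=O)OCH3), but the carbonyl is bonded to -O-C, not to a halogen. No other fragment satisfies the full query, so there is no match.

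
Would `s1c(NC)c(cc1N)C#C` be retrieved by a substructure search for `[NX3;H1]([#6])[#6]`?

Yes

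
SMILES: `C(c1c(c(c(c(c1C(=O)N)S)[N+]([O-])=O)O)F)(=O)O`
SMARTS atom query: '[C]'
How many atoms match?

2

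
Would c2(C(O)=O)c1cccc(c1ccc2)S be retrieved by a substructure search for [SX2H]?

The pattern [SX2H] describes an aliphatic sulfur with two connections, one being H — a thiol.
The molecule carries a thiol (-SH), whose atoms satisfy every constraint of the query, so the pattern matches.

Yes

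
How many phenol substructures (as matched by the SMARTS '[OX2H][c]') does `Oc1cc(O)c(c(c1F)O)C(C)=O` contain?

[OX2H][c] is the SMARTS for a phenol: a hydroxyl oxygen attached to an aromatic carbon.
The molecule carries 3 separate instances of a hydroxyl group (-OH) meeting every constraint; each maps to a distinct set of atoms, giving 3 matches.

3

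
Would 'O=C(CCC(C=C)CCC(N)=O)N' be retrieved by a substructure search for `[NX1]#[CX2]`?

No

The pattern [NX1]#[CX2] describes a nitrogen triple-bonded to a two-connected carbon — a nitrile.
The closest candidate here is a primary amide (-C(=O)NH2), but the nitrogen is NX3, not NX1. No other fragment satisfies the full query, so there is no match.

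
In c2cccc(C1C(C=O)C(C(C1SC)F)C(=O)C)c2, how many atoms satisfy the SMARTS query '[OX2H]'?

0

Check the 19 heavy atoms by environment: 5× C (H1, X4) → no; 1× C (H1, X3) → no; 2× O (H0, X1) → no; 1× C (H0, X3) → no; 2× C (H3, X4) → no; 1× S (H0, X2) → no; 1× c (aromatic, H0, X3) → no; 5× c (aromatic, H1, X3) → no; 1× F (H0, X1) → no.
No environment satisfies the query, so 0 matching atoms.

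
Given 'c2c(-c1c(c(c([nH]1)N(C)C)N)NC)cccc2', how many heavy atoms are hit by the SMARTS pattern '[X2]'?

The query [X2] means: any atom with exactly two total connections (bonds + H).
Check the 17 heavy atoms by environment: 1× n (aromatic, X3) → no; 10× c (aromatic, X3) → no; 3× N (X3) → no; 3× C (X4) → no.
No environment satisfies the query, so 0 matching atoms.

0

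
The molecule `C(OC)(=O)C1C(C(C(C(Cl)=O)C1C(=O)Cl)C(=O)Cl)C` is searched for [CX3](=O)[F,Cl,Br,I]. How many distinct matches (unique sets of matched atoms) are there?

[CX3](=O)[F,Cl,Br,I] is the SMARTS for an acyl halide: a carbonyl carbon bonded to a halogen.
The molecule carries 3 separate instances of an acyl chloride (-C(=O)Cl) meeting every constraint; each maps to a distinct set of atoms, giving 3 matches.

3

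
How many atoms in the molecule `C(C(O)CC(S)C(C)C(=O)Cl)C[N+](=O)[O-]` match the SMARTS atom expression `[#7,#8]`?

The query [#7,#8] means: nitrogen or oxygen (comma = OR).
Check the 15 heavy atoms by environment: 8× C → no; 3× O → match; 1× Cl → no; 1× N (charge +1) → match; 1× O (charge -1) → match; 1× S → no.
Summing the matching environments: 3 + 1 + 1 = 5 matching atoms.

5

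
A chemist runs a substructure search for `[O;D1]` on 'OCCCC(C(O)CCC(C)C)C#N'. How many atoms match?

The query [O;D1] means: aliphatic oxygen bonded to exactly one heavy atom.
Check the 14 heavy atoms by environment: 6× C (D2) → no; 3× C (D3) → no; 2× C (D1) → no; 2× O (D1) → match; 1× N (D1) → no.
That gives 2 matching atoms.

2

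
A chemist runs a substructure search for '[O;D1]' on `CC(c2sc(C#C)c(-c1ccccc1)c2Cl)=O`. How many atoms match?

1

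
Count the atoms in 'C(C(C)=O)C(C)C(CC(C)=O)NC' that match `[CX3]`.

The query [CX3] means: C with X3: aliphatic carbon with exactly 3 total connections.
Check the 13 heavy atoms by environment: 8× C (X4) → no; 1× N (X3) → no; 2× C (X3) → match; 2× O (X1) → no.
That gives 2 matching atoms.

2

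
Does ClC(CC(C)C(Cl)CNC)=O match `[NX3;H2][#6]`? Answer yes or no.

No

The pattern [NX3;H2][#6] describes a trivalent nitrogen with two H attached to carbon — a primary amine.
The closest candidate here is an N-methylamino group (-NHCH3), but the nitrogen bears two carbons and only one H (H1), not H2. No other fragment satisfies the full query, so there is no match.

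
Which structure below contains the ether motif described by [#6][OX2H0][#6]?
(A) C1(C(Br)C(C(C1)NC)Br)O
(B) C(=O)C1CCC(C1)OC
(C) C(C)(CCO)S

B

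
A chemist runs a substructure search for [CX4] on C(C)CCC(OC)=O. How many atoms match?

5

The query [CX4] means: C with X4: aliphatic carbon with exactly 4 total connections (bonds + H).
Check the 8 heavy atoms by environment: 5× C (X4) → match; 1× C (X3) → no; 1× O (X1) → no; 1× O (X2) → no.
That gives 5 matching atoms.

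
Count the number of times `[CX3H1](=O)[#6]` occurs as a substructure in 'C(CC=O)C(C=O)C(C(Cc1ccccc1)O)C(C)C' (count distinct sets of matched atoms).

[CX3H1](=O)[#6] is the SMARTS for an aldehyde: an sp2 carbon with one H, double-bonded to O and single-bonded to carbon.
The molecule carries 2 separate instances of an aldehyde (-CHO) meeting every constraint; each maps to a distinct set of atoms, giving 2 matches.

2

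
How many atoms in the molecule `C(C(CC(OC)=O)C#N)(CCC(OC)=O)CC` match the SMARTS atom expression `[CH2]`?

4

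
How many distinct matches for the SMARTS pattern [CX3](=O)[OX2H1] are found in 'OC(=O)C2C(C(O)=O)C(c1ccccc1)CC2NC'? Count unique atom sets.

2

[CX3](=O)[OX2H1] is the SMARTS for a carboxylic acid: an sp2 carbon double-bonded to O and single-bonded to an -OH oxygen.
The molecule carries 2 separate instances of a carboxylic acid group (-C(=O)OH) meeting every constraint; each maps to a distinct set of atoms, giving 2 matches.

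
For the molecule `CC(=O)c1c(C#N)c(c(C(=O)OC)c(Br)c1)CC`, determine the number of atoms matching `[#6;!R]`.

7

Check the 18 heavy atoms by environment: 6× c (aromatic, in 6-ring) → no; 7× C (acyclic) → match; 1× N (acyclic) → no; 3× O (acyclic) → no; 1× Br (acyclic) → no.
That gives 7 matching atoms.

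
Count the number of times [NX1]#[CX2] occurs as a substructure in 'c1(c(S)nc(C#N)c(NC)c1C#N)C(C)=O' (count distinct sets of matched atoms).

2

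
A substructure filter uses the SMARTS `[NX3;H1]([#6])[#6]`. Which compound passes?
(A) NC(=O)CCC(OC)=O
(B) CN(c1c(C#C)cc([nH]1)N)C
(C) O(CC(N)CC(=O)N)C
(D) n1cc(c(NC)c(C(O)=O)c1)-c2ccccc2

D

[NX3;H1]([#6])[#6] describes a trivalent nitrogen with one H, bonded to two carbons (a secondary amine).
(A) has a primary amide (-C(=O)NH2) but the -C(=O)NH2 nitrogen has H2, not H1.
(B) has a primary amino group (-NH2) but the nitrogen has H2 and only one carbon neighbour.
(C) has a primary amino group (-NH2) but the nitrogen has H2 and only one carbon neighbour.
(D) contains an N-methylamino group (-NHCH3), which satisfies every atom and bond constraint.
So the answer is (D).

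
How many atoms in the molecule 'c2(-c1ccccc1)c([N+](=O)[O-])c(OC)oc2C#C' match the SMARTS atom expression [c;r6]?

Check the 18 heavy atoms by environment: 1× o (aromatic, in 5-ring) → no; 4× c (aromatic, in 5-ring) → no; 1× N (charge +1, acyclic) → no; 1× O (charge -1, acyclic) → no; 2× O (acyclic) → no; 6× c (aromatic, in 6-ring) → match; 3× C (acyclic) → no.
That gives 6 matching atoms.

6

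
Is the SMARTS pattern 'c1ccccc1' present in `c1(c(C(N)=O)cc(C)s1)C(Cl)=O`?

No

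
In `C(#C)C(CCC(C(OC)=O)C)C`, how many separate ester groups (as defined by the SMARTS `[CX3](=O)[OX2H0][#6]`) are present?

1

[CX3](=O)[OX2H0][#6] is the SMARTS for an ester: a carbonyl carbon bonded to an oxygen that is itself bonded to carbon (no H on that O).
Exactly one fragment in the molecule meets all constraints, giving 1 match.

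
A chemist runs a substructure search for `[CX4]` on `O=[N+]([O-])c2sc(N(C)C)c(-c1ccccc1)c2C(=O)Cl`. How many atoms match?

2

The query [CX4] means: C with X4: aliphatic carbon with exactly 4 total connections (bonds + H).
Check the 20 heavy atoms by environment: 1× s (aromatic, X2) → no; 10× c (aromatic, X3) → no; 1× N (charge +1, X3) → no; 1× O (charge -1, X1) → no; 2× O (X1) → no; 1× N (X3) → no; 2× C (X4) → match; 1× C (X3) → no; 1× Cl (X1) → no.
That gives 2 matching atoms.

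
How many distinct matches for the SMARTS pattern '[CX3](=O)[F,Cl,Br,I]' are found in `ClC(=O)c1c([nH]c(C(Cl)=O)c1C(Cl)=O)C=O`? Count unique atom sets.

[CX3](=O)[F,Cl,Br,I] is the SMARTS for an acyl halide: a carbonyl carbon bonded to a halogen.
The molecule carries 3 separate instances of an acyl chloride (-C(=O)Cl) meeting every constraint; each maps to a distinct set of atoms, giving 3 matches.

3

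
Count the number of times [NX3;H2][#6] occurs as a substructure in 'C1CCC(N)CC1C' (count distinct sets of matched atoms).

1

[NX3;H2][#6] is the SMARTS for a primary amine: a trivalent nitrogen with two H attached to carbon.
Exactly one fragment in the molecule meets all constraints, giving 1 match.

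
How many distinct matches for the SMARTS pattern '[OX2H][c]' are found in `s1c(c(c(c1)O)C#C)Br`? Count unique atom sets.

[OX2H][c] is the SMARTS for a phenol: a hydroxyl oxygen attached to an aromatic carbon.
Exactly one fragment in the molecule meets all constraints, giving 1 match.

1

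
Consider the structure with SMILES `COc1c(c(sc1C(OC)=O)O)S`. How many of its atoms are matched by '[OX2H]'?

1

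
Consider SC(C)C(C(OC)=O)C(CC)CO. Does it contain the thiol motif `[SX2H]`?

Yes

The pattern [SX2H] describes an aliphatic sulfur with two connections, one being H — a thiol.
The molecule carries a thiol (-SH), whose atoms satisfy every constraint of the query, so the pattern matches.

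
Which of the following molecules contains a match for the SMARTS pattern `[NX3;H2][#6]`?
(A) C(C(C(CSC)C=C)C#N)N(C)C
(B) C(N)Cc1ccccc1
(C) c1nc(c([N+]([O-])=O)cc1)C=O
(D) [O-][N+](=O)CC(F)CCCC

B

[NX3;H2][#6] describes a trivalent nitrogen with two H attached to carbon (a primary amine).
(A) has a nitrile (-C#N) but the nitrogen is NX1 (triple-bonded), not NX3 with two H.
(B) contains a primary amino group (-NH2), which satisfies every atom and bond constraint.
(C) has a nitro group (-[N+](=O)[O-]) but the nitrogen is [N+] with no H, not NX3H2.
(D) has a nitro group (-[N+](=O)[O-]) but the nitrogen is [N+] with no H, not NX3H2.
So the answer is (B).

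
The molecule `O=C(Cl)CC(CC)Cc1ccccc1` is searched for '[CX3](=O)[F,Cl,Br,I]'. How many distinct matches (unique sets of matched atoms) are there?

1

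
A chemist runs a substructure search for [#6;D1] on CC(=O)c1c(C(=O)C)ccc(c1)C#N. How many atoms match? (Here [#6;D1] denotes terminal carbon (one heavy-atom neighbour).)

2

The query [#6;D1] means: carbon bonded to exactly one heavy atom.
Check the 14 heavy atoms by environment: 3× c (aromatic, D3) → no; 3× c (aromatic, D2) → no; 1× C (D2) → no; 1× N (D1) → no; 2× C (D3) → no; 2× O (D1) → no; 2× C (D1) → match.
That gives 2 matching atoms.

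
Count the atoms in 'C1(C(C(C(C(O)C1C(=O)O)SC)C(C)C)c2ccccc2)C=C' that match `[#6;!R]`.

7

The query [#6;!R] means: carbon not in any ring.
Check the 23 heavy atoms by environment: 6× C (in 6-ring) → no; 7× C (acyclic) → match; 6× c (aromatic, in 6-ring) → no; 3× O (acyclic) → no; 1× S (acyclic) → no.
That gives 7 matching atoms.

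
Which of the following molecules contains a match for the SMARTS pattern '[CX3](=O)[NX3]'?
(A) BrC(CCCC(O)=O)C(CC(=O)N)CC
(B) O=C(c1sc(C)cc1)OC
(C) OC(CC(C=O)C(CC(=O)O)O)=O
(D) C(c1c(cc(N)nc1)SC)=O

[CX3](=O)[NX3] describes a carbonyl carbon bonded to a trivalent nitrogen (an amide).
(A) contains a primary amide (-C(=O)NH2), which satisfies every atom and bond constraint.
(B) has a methyl-ester group (-C(=O)OCH3) but the carbonyl is bonded to O, not to an NX3 nitrogen.
(C) has a carboxylic acid group (-C(=O)OH) but the carbonyl is bonded to O, not to an NX3 nitrogen.
(D) has a primary amino group (-NH2) but the -NH2 is not attached to a carbonyl carbon.
So the answer is (A).

A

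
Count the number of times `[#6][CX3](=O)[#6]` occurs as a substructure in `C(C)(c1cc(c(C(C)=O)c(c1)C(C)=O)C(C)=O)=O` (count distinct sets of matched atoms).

[#6][CX3](=O)[#6] is the SMARTS for a ketone: a carbonyl carbon (no H) flanked by two carbons.
The molecule carries 4 separate instances of an acetyl/ketone group (-C(=O)CH3) meeting every constraint; each maps to a distinct set of atoms, giving 4 matches.

4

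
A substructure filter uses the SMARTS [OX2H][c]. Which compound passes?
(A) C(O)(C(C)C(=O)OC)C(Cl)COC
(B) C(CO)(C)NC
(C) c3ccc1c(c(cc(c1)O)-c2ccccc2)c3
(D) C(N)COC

[OX2H][c] describes a hydroxyl oxygen attached to an aromatic carbon (a phenol).
(A) has a hydroxyl group (-OH) but the -OH is on an aliphatic carbon, not an aromatic c.
(B) has a hydroxyl group (-OH) but the -OH is on an aliphatic carbon, not an aromatic c.
(C) contains a hydroxyl group (-OH), which satisfies every atom and bond constraint.
(D) has a methoxy ether (-OCH3) but the oxygen has H0, not H1.
So the answer is (C).

C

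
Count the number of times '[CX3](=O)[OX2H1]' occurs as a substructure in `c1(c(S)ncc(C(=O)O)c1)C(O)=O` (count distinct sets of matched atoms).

[CX3](=O)[OX2H1] is the SMARTS for a carboxylic acid: an sp2 carbon double-bonded to O and single-bonded to an -OH oxygen.
The molecule carries 2 separate instances of a carboxylic acid group (-C(=O)OH) meeting every constraint; each maps to a distinct set of atoms, giving 2 matches.

2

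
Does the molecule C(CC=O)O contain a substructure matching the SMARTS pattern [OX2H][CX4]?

Yes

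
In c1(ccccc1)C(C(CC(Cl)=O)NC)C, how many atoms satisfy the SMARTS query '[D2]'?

Check the 15 heavy atoms by environment: 1× C (D2) → match; 3× C (D3) → no; 2× C (D1) → no; 1× O (D1) → no; 1× Cl (D1) → no; 1× c (aromatic, D3) → no; 5× c (aromatic, D2) → match; 1× N (D2) → match.
Summing the matching environments: 1 + 5 + 1 = 7 matching atoms.

7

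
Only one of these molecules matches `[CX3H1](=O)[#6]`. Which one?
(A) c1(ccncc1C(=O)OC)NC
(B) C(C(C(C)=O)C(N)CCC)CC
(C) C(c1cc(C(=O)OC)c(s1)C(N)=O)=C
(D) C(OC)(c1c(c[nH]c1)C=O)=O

D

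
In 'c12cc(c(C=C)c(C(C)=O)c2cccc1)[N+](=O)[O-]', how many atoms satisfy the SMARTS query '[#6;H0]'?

Check the 18 heavy atoms by environment: 5× c (aromatic, H0) → match; 5× c (aromatic, H1) → no; 1× C (H0) → match; 2× O (H0) → no; 1× C (H3) → no; 1× N (charge +1, H0) → no; 1× O (charge -1, H0) → no; 1× C (H1) → no; 1× C (H2) → no.
Summing the matching environments: 5 + 1 = 6 matching atoms.

6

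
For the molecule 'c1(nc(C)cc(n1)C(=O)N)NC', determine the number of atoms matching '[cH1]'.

1

The query [cH1] means: aromatic carbon bearing exactly one hydrogen.
Check the 12 heavy atoms by environment: 2× n (aromatic, H0) → no; 3× c (aromatic, H0) → no; 1× c (aromatic, H1) → match; 2× C (H3) → no; 1× N (H1) → no; 1× C (H0) → no; 1× O (H0) → no; 1× N (H2) → no.
That gives 1 matching atom.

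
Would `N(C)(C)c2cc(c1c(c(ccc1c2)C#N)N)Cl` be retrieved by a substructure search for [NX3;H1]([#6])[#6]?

The pattern [NX3;H1]([#6])[#6] describes a trivalent nitrogen with one H, bonded to two carbons — a secondary amine.
The closest candidate here is a primary amino group (-NH2), but the nitrogen has H2 and only one carbon neighbour. No other fragment satisfies the full query, so there is no match.

No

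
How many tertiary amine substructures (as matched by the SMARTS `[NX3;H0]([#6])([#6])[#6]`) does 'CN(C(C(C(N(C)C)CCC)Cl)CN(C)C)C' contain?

3

[NX3;H0]([#6])([#6])[#6] is the SMARTS for a tertiary amine: a trivalent nitrogen with no H, bonded to three carbons.
The molecule carries 3 separate instances of a dimethylamino group (-N(CH3)2) meeting every constraint; each maps to a distinct set of atoms, giving 3 matches.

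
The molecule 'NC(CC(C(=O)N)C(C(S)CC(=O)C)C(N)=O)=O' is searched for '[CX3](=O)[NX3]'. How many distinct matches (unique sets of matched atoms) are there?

[CX3](=O)[NX3] is the SMARTS for an amide: a carbonyl carbon bonded to a trivalent nitrogen.
The molecule carries 3 separate instances of a primary amide (-C(=O)NH2) meeting every constraint; each maps to a distinct set of atoms, giving 3 matches.

3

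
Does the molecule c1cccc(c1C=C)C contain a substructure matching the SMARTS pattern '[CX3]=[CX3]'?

The pattern [CX3]=[CX3] describes a non-aromatic C=C double bond between two sp2 carbons — an alkene.
The molecule carries a vinyl group (-CH=CH2), whose atoms satisfy every constraint of the query, so the pattern matches.

Yes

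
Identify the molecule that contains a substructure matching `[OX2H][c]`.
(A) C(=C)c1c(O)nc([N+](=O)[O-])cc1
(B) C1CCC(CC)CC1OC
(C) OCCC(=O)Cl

A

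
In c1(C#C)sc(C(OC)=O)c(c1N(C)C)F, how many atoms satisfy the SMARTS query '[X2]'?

4

The query [X2] means: any atom with exactly two total connections (bonds + H).
Check the 15 heavy atoms by environment: 1× s (aromatic, X2) → match; 4× c (aromatic, X3) → no; 1× F (X1) → no; 1× N (X3) → no; 3× C (X4) → no; 1× C (X3) → no; 1× O (X1) → no; 1× O (X2) → match; 2× C (X2) → match.
Summing the matching environments: 1 + 1 + 2 = 4 matching atoms.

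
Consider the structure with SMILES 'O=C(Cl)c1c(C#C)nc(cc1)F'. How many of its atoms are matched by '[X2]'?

3

The query [X2] means: any atom with exactly two total connections (bonds + H).
Check the 12 heavy atoms by environment: 1× n (aromatic, X2) → match; 5× c (aromatic, X3) → no; 1× F (X1) → no; 1× C (X3) → no; 1× O (X1) → no; 1× Cl (X1) → no; 2× C (X2) → match.
Summing the matching environments: 1 + 2 = 3 matching atoms.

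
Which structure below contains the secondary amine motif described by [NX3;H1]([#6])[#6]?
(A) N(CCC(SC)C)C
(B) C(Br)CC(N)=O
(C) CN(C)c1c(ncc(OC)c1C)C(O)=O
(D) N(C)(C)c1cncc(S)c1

A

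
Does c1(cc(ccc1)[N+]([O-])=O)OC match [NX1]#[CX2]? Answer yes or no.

The pattern [NX1]#[CX2] describes a nitrogen triple-bonded to a two-connected carbon — a nitrile.
The closest candidate here is a nitro group (-[N+](=O)[O-]), but there is no C#N triple bond. No other fragment satisfies the full query, so there is no match.

No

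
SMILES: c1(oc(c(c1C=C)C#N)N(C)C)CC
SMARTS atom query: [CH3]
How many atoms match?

The query [CH3] means: aliphatic carbon with exactly three hydrogens.
Check the 14 heavy atoms by environment: 1× o (aromatic, H0) → no; 4× c (aromatic, H0) → no; 2× C (H2) → no; 3× C (H3) → match; 1× C (H0) → no; 2× N (H0) → no; 1× C (H1) → no.
That gives 3 matching atoms.

3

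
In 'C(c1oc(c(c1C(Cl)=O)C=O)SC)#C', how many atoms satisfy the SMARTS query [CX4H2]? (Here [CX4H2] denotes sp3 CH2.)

0

Check the 14 heavy atoms by environment: 1× o (aromatic, H0, X2) → no; 4× c (aromatic, H0, X3) → no; 1× S (H0, X2) → no; 1× C (H3, X4) → no; 1× C (H0, X2) → no; 1× C (H1, X2) → no; 1× C (H0, X3) → no; 2× O (H0, X1) → no; 1× Cl (H0, X1) → no; 1× C (H1, X3) → no.
No environment satisfies the query, so 0 matching atoms.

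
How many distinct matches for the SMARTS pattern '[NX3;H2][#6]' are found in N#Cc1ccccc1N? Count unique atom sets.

1

[NX3;H2][#6] is the SMARTS for a primary amine: a trivalent nitrogen with two H attached to carbon.
Exactly one fragment in the molecule meets all constraints, giving 1 match.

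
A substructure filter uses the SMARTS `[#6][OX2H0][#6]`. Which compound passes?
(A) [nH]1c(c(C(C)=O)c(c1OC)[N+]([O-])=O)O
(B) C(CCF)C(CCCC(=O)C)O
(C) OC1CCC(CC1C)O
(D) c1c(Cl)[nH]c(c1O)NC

A

[#6][OX2H0][#6] describes an aliphatic oxygen bridging two carbons with no H on the oxygen (an ether).
(A) contains a methoxy ether (-OCH3), which satisfies every atom and bond constraint.
(B) has a hydroxyl group (-OH) but the oxygen has H1, not H0 bridging two carbons.
(C) has a hydroxyl group (-OH) but the oxygen has H1, not H0 bridging two carbons.
(D) has a hydroxyl group (-OH) but the oxygen has H1, not H0 bridging two carbons.
So the answer is (A).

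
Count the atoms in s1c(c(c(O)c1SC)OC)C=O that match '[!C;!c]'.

5

The query [!C;!c] means: neither aliphatic nor aromatic carbon — same as [!#6].
Check the 12 heavy atoms by environment: 1× s (aromatic) → match; 4× c (aromatic) → no; 3× C → no; 3× O → match; 1× S → match.
Summing the matching environments: 1 + 3 + 1 = 5 matching atoms.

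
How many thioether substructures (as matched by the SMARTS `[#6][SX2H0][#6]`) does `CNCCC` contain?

[#6][SX2H0][#6] is the SMARTS for a thioether: an aliphatic sulfur bridging two carbons with no H on the sulfur.
No fragment in the molecule satisfies every constraint, giving 0 matches.

0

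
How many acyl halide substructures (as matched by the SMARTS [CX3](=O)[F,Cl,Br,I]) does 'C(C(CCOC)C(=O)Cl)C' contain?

[CX3](=O)[F,Cl,Br,I] is the SMARTS for an acyl halide: a carbonyl carbon bonded to a halogen.
Exactly one fragment in the molecule meets all constraints, giving 1 match.

1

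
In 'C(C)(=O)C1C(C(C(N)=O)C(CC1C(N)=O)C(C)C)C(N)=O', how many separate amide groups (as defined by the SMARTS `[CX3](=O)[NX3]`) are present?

[CX3](=O)[NX3] is the SMARTS for an amide: a carbonyl carbon bonded to a trivalent nitrogen.
The molecule carries 3 separate instances of a primary amide (-C(=O)NH2) meeting every constraint; each maps to a distinct set of atoms, giving 3 matches.

3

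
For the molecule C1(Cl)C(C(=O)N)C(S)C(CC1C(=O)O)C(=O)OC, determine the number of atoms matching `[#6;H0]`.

The query [#6;H0] means: any carbon with no attached hydrogen.
Check the 18 heavy atoms by environment: 5× C (H1) → no; 1× C (H2) → no; 1× S (H1) → no; 3× C (H0) → match; 4× O (H0) → no; 1× N (H2) → no; 1× C (H3) → no; 1× Cl (H0) → no; 1× O (H1) → no.
That gives 3 matching atoms.

3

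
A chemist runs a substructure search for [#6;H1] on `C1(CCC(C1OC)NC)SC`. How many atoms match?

Check the 11 heavy atoms by environment: 3× C (H1) → match; 2× C (H2) → no; 1× O (H0) → no; 3× C (H3) → no; 1× N (H1) → no; 1× S (H0) → no.
That gives 3 matching atoms.

3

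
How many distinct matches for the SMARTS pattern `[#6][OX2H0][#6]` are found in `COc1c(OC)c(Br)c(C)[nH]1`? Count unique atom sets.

[#6][OX2H0][#6] is the SMARTS for an ether: an aliphatic oxygen bridging two carbons with no H on the oxygen.
The molecule carries 2 separate instances of a methoxy ether (-OCH3) meeting every constraint; each maps to a distinct set of atoms, giving 2 matches.

2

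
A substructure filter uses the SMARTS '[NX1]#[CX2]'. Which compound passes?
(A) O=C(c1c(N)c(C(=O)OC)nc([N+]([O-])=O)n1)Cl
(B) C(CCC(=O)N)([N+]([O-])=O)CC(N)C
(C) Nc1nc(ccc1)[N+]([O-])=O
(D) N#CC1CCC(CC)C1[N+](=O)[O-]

D

[NX1]#[CX2] describes a nitrogen triple-bonded to a two-connected carbon (a nitrile).
(A) has a nitro group (-[N+](=O)[O-]) but there is no C#N triple bond.
(B) has a primary amide (-C(=O)NH2) but the nitrogen is NX3, not NX1.
(C) has a primary amino group (-NH2) but the nitrogen is NX3 (three connections), not NX1 triple-bonded.
(D) contains a nitrile (-C#N), which satisfies every atom and bond constraint.
So the answer is (D).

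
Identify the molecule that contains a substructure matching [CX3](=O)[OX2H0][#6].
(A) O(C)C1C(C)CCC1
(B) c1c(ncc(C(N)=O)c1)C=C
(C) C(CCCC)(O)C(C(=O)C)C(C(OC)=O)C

C

[CX3](=O)[OX2H0][#6] describes a carbonyl carbon bonded to an oxygen that is itself bonded to carbon (no H on that O) (an ester).
(A) has a methoxy ether (-OCH3) but the ether oxygen is not adjacent to a C=O carbon.
(B) has a primary amide (-C(=O)NH2) but the carbonyl is bonded to N, not to an O-C linkage.
(C) contains a methyl-ester group (-C(=O)OCH3), which satisfies every atom and bond constraint.
So the answer is (C).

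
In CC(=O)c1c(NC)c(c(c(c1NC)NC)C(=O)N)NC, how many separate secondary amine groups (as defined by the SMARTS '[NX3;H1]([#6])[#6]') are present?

4

[NX3;H1]([#6])[#6] is the SMARTS for a secondary amine: a trivalent nitrogen with one H, bonded to two carbons.
The molecule carries 4 separate instances of an N-methylamino group (-NHCH3) meeting every constraint; each maps to a distinct set of atoms, giving 4 matches.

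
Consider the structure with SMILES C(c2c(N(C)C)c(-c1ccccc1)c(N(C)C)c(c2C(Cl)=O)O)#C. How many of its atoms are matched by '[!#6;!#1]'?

5

Check the 24 heavy atoms by environment: 12× c (aromatic) → no; 2× N → match; 7× C → no; 2× O → match; 1× Cl → match.
Summing the matching environments: 2 + 2 + 1 = 5 matching atoms.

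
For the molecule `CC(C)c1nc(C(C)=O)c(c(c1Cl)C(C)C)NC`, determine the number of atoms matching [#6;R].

5

Check the 18 heavy atoms by environment: 1× n (aromatic, in 6-ring) → no; 5× c (aromatic, in 6-ring) → match; 9× C (acyclic) → no; 1× N (acyclic) → no; 1× O (acyclic) → no; 1× Cl (acyclic) → no.
That gives 5 matching atoms.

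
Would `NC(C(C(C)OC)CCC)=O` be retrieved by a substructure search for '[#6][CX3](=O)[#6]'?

No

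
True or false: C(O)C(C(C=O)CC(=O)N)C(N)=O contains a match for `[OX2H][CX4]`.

True

The pattern [OX2H][CX4] describes a hydroxyl oxygen bound to an sp3 (X4) carbon — an aliphatic alcohol.
The molecule carries a hydroxyl group (-OH), whose atoms satisfy every constraint of the query, so the pattern matches.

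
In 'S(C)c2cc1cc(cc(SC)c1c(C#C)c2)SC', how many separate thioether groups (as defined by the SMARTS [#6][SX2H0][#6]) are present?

[#6][SX2H0][#6] is the SMARTS for a thioether: an aliphatic sulfur bridging two carbons with no H on the sulfur.
The molecule carries 3 separate instances of a methylthio ether (-SCH3) meeting every constraint; each maps to a distinct set of atoms, giving 3 matches.

3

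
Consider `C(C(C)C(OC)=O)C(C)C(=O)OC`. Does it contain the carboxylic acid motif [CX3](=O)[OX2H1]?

The pattern [CX3](=O)[OX2H1] describes an sp2 carbon double-bonded to O and single-bonded to an -OH oxygen — a carboxylic acid.
The closest candidate here is a methyl-ester group (-C(=O)OCH3), but the singly-bonded O has no H (OX2H0, not OX2H1). No other fragment satisfies the full query, so there is no match.

No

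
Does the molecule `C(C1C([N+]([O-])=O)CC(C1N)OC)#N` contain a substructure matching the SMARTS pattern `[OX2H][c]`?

The pattern [OX2H][c] describes a hydroxyl oxygen attached to an aromatic carbon — a phenol.
The closest candidate here is a methoxy ether (-OCH3), but the oxygen has H0, not H1. No other fragment satisfies the full query, so there is no match.

No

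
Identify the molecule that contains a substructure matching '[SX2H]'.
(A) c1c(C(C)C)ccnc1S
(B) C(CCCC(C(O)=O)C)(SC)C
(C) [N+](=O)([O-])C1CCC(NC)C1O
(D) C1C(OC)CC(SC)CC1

A

[SX2H] describes an aliphatic sulfur with two connections, one being H (a thiol).
(A) contains a thiol (-SH), which satisfies every atom and bond constraint.
(B) has a methylthio ether (-SCH3) but the sulfur has H0 (bonded to two carbons), not H1.
(C) has a hydroxyl group (-OH) but it is an -OH, not an -SH.
(D) has a methylthio ether (-SCH3) but the sulfur has H0 (bonded to two carbons), not H1.
So the answer is (A).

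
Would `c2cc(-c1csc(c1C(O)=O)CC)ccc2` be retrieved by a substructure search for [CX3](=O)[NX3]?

No

The pattern [CX3](=O)[NX3] describes a carbonyl carbon bonded to a trivalent nitrogen — an amide.
The closest candidate here is a carboxylic acid group (-C(=O)OH), but the carbonyl is bonded to O, not to an NX3 nitrogen. No other fragment satisfies the full query, so there is no match.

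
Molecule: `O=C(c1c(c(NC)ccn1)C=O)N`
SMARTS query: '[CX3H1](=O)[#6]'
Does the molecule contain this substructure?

Yes

The pattern [CX3H1](=O)[#6] describes an sp2 carbon with one H, double-bonded to O and single-bonded to carbon — an aldehyde.
The molecule carries an aldehyde (-CHO), whose atoms satisfy every constraint of the query, so the pattern matches.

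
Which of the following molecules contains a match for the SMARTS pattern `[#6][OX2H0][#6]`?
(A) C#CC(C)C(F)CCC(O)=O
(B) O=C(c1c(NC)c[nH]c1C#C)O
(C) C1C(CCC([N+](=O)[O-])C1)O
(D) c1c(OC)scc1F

[#6][OX2H0][#6] describes an aliphatic oxygen bridging two carbons with no H on the oxygen (an ether).
(A) has a carboxylic acid group (-C(=O)OH) but the -OH oxygen has H1; the =O is OX1, not OX2.
(B) has a carboxylic acid group (-C(=O)OH) but the -OH oxygen has H1; the =O is OX1, not OX2.
(C) has a hydroxyl group (-OH) but the oxygen has H1, not H0 bridging two carbons.
(D) contains a methoxy ether (-OCH3), which satisfies every atom and bond constraint.
So the answer is (D).

D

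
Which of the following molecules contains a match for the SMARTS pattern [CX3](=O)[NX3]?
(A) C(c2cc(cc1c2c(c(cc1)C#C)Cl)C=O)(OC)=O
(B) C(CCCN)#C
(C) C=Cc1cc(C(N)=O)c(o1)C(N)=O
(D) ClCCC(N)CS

[CX3](=O)[NX3] describes a carbonyl carbon bonded to a trivalent nitrogen (an amide).
(A) has a methyl-ester group (-C(=O)OCH3) but the carbonyl is bonded to O, not to an NX3 nitrogen.
(B) has a primary amino group (-NH2) but the -NH2 is not attached to a carbonyl carbon.
(C) contains a primary amide (-C(=O)NH2), which satisfies every atom and bond constraint.
(D) has a primary amino group (-NH2) but the -NH2 is not attached to a carbonyl carbon.
So the answer is (C).

C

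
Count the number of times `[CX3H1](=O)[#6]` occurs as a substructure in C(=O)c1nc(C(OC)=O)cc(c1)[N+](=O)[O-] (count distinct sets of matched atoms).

1

[CX3H1](=O)[#6] is the SMARTS for an aldehyde: an sp2 carbon with one H, double-bonded to O and single-bonded to carbon.
Exactly one fragment in the molecule meets all constraints, giving 1 match.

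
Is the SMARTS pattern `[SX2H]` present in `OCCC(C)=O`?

The pattern [SX2H] describes an aliphatic sulfur with two connections, one being H — a thiol.
The closest candidate here is a hydroxyl group (-OH), but it is an -OH, not an -SH. No other fragment satisfies the full query, so there is no match.

No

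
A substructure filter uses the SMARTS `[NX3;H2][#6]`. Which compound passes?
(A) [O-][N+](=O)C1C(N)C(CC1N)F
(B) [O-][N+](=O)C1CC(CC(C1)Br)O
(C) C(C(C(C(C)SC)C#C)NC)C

A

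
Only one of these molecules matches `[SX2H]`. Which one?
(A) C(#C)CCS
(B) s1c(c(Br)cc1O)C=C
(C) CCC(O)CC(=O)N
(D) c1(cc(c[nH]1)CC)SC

A

[SX2H] describes an aliphatic sulfur with two connections, one being H (a thiol).
(A) contains a thiol (-SH), which satisfies every atom and bond constraint.
(B) has a hydroxyl group (-OH) but it is an -OH, not an -SH.
(C) has a hydroxyl group (-OH) but it is an -OH, not an -SH.
(D) has a methylthio ether (-SCH3) but the sulfur has H0 (bonded to two carbons), not H1.
So the answer is (A).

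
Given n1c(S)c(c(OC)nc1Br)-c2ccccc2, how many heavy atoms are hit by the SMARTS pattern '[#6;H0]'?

5

The query [#6;H0] means: any carbon with no attached hydrogen.
Check the 16 heavy atoms by environment: 2× n (aromatic, H0) → no; 5× c (aromatic, H0) → match; 5× c (aromatic, H1) → no; 1× S (H1) → no; 1× O (H0) → no; 1× C (H3) → no; 1× Br (H0) → no.
That gives 5 matching atoms.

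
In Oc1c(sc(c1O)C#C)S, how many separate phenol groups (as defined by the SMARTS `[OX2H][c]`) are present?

[OX2H][c] is the SMARTS for a phenol: a hydroxyl oxygen attached to an aromatic carbon.
The molecule carries 2 separate instances of a hydroxyl group (-OH) meeting every constraint; each maps to a distinct set of atoms, giving 2 matches.

2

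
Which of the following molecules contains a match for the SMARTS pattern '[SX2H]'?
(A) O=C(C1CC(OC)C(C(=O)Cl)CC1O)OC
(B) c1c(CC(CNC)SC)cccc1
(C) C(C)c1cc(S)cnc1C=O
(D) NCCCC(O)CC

C

[SX2H] describes an aliphatic sulfur with two connections, one being H (a thiol).
(A) has a hydroxyl group (-OH) but it is an -OH, not an -SH.
(B) has a methylthio ether (-SCH3) but the sulfur has H0 (bonded to two carbons), not H1.
(C) contains a thiol (-SH), which satisfies every atom and bond constraint.
(D) has a hydroxyl group (-OH) but it is an -OH, not an -SH.
So the answer is (C).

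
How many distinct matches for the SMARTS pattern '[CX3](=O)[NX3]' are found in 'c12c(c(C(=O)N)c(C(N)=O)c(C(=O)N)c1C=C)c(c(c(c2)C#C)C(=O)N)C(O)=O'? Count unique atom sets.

4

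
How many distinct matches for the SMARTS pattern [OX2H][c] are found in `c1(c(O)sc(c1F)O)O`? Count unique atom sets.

[OX2H][c] is the SMARTS for a phenol: a hydroxyl oxygen attached to an aromatic carbon.
The molecule carries 3 separate instances of a hydroxyl group (-OH) meeting every constraint; each maps to a distinct set of atoms, giving 3 matches.

3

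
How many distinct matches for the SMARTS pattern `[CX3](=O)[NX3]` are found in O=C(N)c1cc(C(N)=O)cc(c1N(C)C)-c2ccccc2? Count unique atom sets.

2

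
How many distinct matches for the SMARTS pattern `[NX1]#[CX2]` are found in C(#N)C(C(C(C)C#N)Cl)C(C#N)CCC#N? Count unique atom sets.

4

[NX1]#[CX2] is the SMARTS for a nitrile: a nitrogen triple-bonded to a two-connected carbon.
The molecule carries 4 separate instances of a nitrile (-C#N) meeting every constraint; each maps to a distinct set of atoms, giving 4 matches.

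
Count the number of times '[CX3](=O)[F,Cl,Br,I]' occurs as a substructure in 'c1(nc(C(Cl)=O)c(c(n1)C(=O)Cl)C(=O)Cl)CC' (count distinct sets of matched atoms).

3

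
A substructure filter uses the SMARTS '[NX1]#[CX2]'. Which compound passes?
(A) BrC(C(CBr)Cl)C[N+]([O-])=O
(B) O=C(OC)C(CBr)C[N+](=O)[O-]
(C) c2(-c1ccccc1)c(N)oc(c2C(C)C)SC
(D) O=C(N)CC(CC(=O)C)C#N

D

[NX1]#[CX2] describes a nitrogen triple-bonded to a two-connected carbon (a nitrile).
(A) has a nitro group (-[N+](=O)[O-]) but there is no C#N triple bond.
(B) has a nitro group (-[N+](=O)[O-]) but there is no C#N triple bond.
(C) has a primary amino group (-NH2) but the nitrogen is NX3 (three connections), not NX1 triple-bonded.
(D) contains a nitrile (-C#N), which satisfies every atom and bond constraint.
So the answer is (D).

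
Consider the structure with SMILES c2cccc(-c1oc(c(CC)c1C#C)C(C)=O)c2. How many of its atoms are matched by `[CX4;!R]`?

3

Check the 18 heavy atoms by environment: 1× o (aromatic, X2, in 5-ring) → no; 4× c (aromatic, X3, in 5-ring) → no; 2× C (X2, acyclic) → no; 3× C (X4, acyclic) → match; 6× c (aromatic, X3, in 6-ring) → no; 1× C (X3, acyclic) → no; 1× O (X1, acyclic) → no.
That gives 3 matching atoms.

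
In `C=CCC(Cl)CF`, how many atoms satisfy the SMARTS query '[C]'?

5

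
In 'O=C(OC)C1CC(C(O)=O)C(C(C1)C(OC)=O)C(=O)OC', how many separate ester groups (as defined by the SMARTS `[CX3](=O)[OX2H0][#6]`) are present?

[CX3](=O)[OX2H0][#6] is the SMARTS for an ester: a carbonyl carbon bonded to an oxygen that is itself bonded to carbon (no H on that O).
The molecule carries 3 separate instances of a methyl-ester group (-C(=O)OCH3) meeting every constraint; each maps to a distinct set of atoms, giving 3 matches.

3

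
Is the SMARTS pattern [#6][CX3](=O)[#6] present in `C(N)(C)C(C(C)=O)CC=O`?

Yes

The pattern [#6][CX3](=O)[#6] describes a carbonyl carbon (no H) flanked by two carbons — a ketone.
The molecule carries an acetyl/ketone group (-C(=O)CH3), whose atoms satisfy every constraint of the query, so the pattern matches.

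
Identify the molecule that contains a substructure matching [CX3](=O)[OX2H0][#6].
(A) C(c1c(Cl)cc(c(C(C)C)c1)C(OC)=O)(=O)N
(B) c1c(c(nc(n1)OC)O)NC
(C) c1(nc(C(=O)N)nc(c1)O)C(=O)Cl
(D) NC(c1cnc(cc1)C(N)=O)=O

A

[CX3](=O)[OX2H0][#6] describes a carbonyl carbon bonded to an oxygen that is itself bonded to carbon (no H on that O) (an ester).
(A) contains a methyl-ester group (-C(=O)OCH3), which satisfies every atom and bond constraint.
(B) has a methoxy ether (-OCH3) but the ether oxygen is not adjacent to a C=O carbon.
(C) has a primary amide (-C(=O)NH2) but the carbonyl is bonded to N, not to an O-C linkage.
(D) has a primary amide (-C(=O)NH2) but the carbonyl is bonded to N, not to an O-C linkage.
So the answer is (A).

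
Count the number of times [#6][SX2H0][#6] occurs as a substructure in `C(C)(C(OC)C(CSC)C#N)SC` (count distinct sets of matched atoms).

2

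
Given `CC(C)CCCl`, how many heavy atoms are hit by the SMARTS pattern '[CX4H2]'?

2

The query [CX4H2] means: sp3 carbon (X4) with exactly two hydrogens.
Check the 6 heavy atoms by environment: 2× C (H2, X4) → match; 1× Cl (H0, X1) → no; 1× C (H1, X4) → no; 2× C (H3, X4) → no.
That gives 2 matching atoms.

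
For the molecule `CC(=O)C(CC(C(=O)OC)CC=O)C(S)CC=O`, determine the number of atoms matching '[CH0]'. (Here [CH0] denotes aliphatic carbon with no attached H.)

2

Check the 18 heavy atoms by environment: 3× C (H2) → no; 5× C (H1) → no; 5× O (H0) → no; 2× C (H0) → match; 2× C (H3) → no; 1× S (H1) → no.
That gives 2 matching atoms.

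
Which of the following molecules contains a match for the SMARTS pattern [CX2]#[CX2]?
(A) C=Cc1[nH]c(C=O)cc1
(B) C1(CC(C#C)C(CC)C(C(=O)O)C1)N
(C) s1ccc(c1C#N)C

B

[CX2]#[CX2] describes a carbon-carbon triple bond (an alkyne).
(A) has a vinyl group (-CH=CH2) but the C=C is a double bond; both carbons are CX3, not CX2.
(B) contains an ethynyl group (-C#CH), which satisfies every atom and bond constraint.
(C) has a nitrile (-C#N) but the triple bond is C#N, not C#C.
So the answer is (B).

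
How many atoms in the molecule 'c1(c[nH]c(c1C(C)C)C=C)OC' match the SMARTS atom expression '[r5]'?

The query [r5] means: r5 matches atoms in a five-membered ring.
Check the 12 heavy atoms by environment: 1× n (aromatic, in 5-ring) → match; 4× c (aromatic, in 5-ring) → match; 1× O (acyclic) → no; 6× C (acyclic) → no.
Summing the matching environments: 1 + 4 = 5 matching atoms.

5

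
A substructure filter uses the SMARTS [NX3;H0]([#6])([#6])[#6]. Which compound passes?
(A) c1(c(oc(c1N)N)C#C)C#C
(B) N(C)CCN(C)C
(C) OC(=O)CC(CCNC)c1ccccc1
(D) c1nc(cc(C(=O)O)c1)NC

B

[NX3;H0]([#6])([#6])[#6] describes a trivalent nitrogen with no H, bonded to three carbons (a tertiary amine).
(A) has a primary amino group (-NH2) but the nitrogen has H2, not H0 with three carbons.
(B) contains a dimethylamino group (-N(CH3)2), which satisfies every atom and bond constraint.
(C) has an N-methylamino group (-NHCH3) but the nitrogen still has one H (H1), not H0.
(D) has an N-methylamino group (-NHCH3) but the nitrogen still has one H (H1), not H0.
So the answer is (B).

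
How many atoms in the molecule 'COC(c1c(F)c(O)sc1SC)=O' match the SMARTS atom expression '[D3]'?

5

The query [D3] means: atom with exactly three heavy-atom neighbours.
Check the 13 heavy atoms by environment: 1× s (aromatic, D2) → no; 4× c (aromatic, D3) → match; 1× C (D3) → match; 2× O (D1) → no; 1× O (D2) → no; 2× C (D1) → no; 1× S (D2) → no; 1× F (D1) → no.
Summing the matching environments: 4 + 1 = 5 matching atoms.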